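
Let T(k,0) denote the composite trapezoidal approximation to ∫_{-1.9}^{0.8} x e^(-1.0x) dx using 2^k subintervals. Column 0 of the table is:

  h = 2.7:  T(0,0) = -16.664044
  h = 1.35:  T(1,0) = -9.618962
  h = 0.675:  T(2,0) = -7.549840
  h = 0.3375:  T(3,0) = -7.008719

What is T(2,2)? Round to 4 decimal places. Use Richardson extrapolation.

-6.8328

Richardson extrapolation on the trapezoidal column (denominator 4−1=3):
T(1,1) = -9.618962 + (-9.618962 − (-16.664044))/3 = -7.270601
T(2,1) = (4·(-7.549840) − (-9.618962)) / 3 = -6.860133
T(2,2) = (16·(-6.860133) − (-7.270601)) / 15 = -6.832768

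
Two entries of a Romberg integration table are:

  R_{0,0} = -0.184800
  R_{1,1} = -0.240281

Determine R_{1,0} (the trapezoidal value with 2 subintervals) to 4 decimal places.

-0.2264

From R_{1,1} = (4·R_{1,0} − R_{0,0})/3, solve for R_{1,0}:
4·R_{1,0} = 3·(-0.240281) + (-0.184800) = -0.905643
R_{1,0} = -0.226411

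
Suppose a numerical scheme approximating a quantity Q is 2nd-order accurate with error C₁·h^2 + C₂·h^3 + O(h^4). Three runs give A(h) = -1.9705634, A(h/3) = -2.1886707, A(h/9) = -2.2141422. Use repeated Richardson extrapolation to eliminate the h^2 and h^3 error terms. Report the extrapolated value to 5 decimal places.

-2.21738

First eliminate the h^2 term (factor 3^2 = 9):
  B₁ = (9·(-2.1886707) − (-1.9705634))/8 = -2.2159341
  B₂ = (9·(-2.2141422) − (-2.1886707))/8 = -2.2173261
Then eliminate the h^3 term (factor 3^3 = 27):
  (27·(-2.2173261) − (-2.2159341))/26 = -2.2173796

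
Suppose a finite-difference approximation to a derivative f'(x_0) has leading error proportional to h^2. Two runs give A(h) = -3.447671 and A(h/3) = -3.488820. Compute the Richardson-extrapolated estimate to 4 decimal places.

-3.4940

The leading error scales as h^2; refining by a factor of 3 reduces it by 3^2 = 9.
Extrapolated value = (9·A(h/3) − A(h)) / (9 − 1)
= (9·(-3.488820) − (-3.447671)) / 8
= -27.951709 / 8 = -3.493964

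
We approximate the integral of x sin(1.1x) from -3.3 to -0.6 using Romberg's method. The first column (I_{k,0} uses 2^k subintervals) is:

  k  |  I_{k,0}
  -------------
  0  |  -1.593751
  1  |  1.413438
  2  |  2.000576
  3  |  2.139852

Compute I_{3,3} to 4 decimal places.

2.1857

I_{1,1} = (4·1.413438 − (-1.593751)) / 3 = 2.415834
I_{2,1} = 2.000576 + (2.000576 − 1.413438)/3 = 2.196289
I_{3,1} = 2.139852 + (2.139852 − 2.000576)/3 = 2.186277
I_{2,2} = 2.196289 + (2.196289 − 2.415834)/15 = 2.181653
I_{3,2} = 2.186277 + (2.186277 − 2.196289)/15 = 2.185610
I_{3,3} = 2.185610 + (2.185610 − 2.181653)/63 = 2.185673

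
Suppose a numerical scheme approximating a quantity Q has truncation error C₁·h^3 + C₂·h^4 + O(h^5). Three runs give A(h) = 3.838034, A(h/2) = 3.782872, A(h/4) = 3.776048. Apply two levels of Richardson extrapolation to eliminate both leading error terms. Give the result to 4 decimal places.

3.7751

First eliminate the h^3 term (factor 2^3 = 8):
  B₁ = (8·3.782872 − 3.838034)/7 = 3.774992
  B₂ = (8·3.776048 − 3.782872)/7 = 3.775073
Then eliminate the h^4 term (factor 2^4 = 16):
  (16·3.775073 − 3.774992)/15 = 3.775078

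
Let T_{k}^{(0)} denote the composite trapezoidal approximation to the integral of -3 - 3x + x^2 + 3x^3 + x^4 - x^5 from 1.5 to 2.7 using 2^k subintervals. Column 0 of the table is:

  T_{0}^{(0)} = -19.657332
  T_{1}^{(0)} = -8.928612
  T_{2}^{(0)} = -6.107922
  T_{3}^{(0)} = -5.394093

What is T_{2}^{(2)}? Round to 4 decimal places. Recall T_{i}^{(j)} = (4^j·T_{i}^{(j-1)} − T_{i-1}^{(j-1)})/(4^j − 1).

Richardson extrapolation on the trapezoidal column (denominator 4−1=3):
T_{1}^{(1)} = (4·(-8.928612) − (-19.657332)) / 3 = -5.352372
T_{2}^{(1)} = -6.107922 + (-6.107922 − (-8.928612))/3 = -5.167692
T_{2}^{(2)} = (16·(-5.167692) − (-5.352372)) / 15 = -5.155380

-5.1554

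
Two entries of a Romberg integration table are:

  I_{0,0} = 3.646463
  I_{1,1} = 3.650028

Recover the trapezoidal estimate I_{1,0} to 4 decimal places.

From I_{1,1} = (4·I_{1,0} − I_{0,0})/3, solve for I_{1,0}:
4·I_{1,0} = 3·3.650028 + 3.646463 = 14.596547
I_{1,0} = 3.649137

3.6491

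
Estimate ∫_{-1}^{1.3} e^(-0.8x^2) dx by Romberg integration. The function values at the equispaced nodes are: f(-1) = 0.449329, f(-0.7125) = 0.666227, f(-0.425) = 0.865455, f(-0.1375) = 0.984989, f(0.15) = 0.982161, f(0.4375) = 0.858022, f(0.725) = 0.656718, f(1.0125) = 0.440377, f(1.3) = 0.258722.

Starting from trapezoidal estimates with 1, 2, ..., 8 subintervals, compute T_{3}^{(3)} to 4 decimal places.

1.6786

T_{0}^{(0)} (trapezoid, 1 panel, h=2.3000): 0.814259
T_{1}^{(0)} (trapezoid, 2 panels, h=1.1500): 1.536614
T_{2}^{(0)} (trapezoid, 4 panels, h=0.5750): 1.643557
T_{3}^{(0)} (trapezoid, 8 panels, h=0.2875): 1.669793
T_{1}^{(1)} = 1.536614 + (1.536614 − 0.814259)/3 = 1.777399
T_{2}^{(1)} = 1.643557 + (1.643557 − 1.536614)/3 = 1.679205
T_{3}^{(1)} = 1.669793 + (1.669793 − 1.643557)/3 = 1.678538
T_{2}^{(2)} = 1.679205 + (1.679205 − 1.777399)/15 = 1.672659
T_{3}^{(2)} = 1.678538 + (1.678538 − 1.679205)/15 = 1.678494
T_{3}^{(3)} = 1.678494 + (1.678494 − 1.672659)/63 = 1.678587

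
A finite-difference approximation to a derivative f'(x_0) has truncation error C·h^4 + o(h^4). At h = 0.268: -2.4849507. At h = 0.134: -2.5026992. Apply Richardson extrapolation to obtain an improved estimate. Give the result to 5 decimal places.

-2.50388

The leading error scales as h^4; refining by a factor of 2 reduces it by 2^4 = 16.
Extrapolated value = (16·A(h/2) − A(h)) / (16 − 1)
= (16·(-2.5026992) − (-2.4849507)) / 15
= -37.5582365 / 15 = -2.5038824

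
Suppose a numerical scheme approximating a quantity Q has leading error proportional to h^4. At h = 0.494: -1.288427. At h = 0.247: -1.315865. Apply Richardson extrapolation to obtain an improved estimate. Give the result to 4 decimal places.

-1.3177

Extrapolated value = (16·A(h/2) − A(h)) / (16 − 1)
= (16·(-1.315865) − (-1.288427)) / 15
= -19.765413 / 15 = -1.317694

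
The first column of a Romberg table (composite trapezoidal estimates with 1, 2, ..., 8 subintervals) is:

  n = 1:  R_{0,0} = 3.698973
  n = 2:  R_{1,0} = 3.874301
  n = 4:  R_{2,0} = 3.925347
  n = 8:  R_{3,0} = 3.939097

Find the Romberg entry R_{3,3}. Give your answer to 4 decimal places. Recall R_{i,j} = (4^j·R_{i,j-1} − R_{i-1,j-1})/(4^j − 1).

3.9438

Richardson extrapolation on the trapezoidal column (denominator 4−1=3):
R_{1,1} = 3.874301 + (3.874301 − 3.698973)/3 = 3.932744
R_{2,1} = 3.925347 + (3.925347 − 3.874301)/3 = 3.942362
R_{3,1} = (4·3.939097 − 3.925347) / 3 = 3.943680
R_{2,2} = (16·3.942362 − 3.932744) / 15 = 3.943003
R_{3,2} = 3.943680 + (3.943680 − 3.942362)/15 = 3.943768
R_{3,3} = (64·3.943768 − 3.943003) / 63 = 3.943780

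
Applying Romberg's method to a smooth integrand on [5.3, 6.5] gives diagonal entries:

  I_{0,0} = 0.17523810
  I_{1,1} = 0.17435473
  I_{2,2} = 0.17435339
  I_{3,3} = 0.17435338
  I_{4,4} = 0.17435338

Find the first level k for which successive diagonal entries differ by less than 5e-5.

k = 2

|I_{1,1} − I_{0,0}| = 0.00088337 ≥ 5e-5
|I_{2,2} − I_{1,1}| = 0.00000134 < 5e-5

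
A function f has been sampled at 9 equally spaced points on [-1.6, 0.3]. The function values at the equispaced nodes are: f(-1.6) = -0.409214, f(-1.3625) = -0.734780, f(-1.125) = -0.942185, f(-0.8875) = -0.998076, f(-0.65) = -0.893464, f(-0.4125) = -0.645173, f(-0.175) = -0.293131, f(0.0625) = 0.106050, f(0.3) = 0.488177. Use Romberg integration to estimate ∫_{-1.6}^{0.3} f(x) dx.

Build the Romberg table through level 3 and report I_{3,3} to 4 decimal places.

-1.0501

I_{0,0} (trapezoid, 1 panel, h=1.9000): 0.075015
I_{1,0} (trapezoid, 2 panels, h=0.9500): -0.811283
I_{2,0} (trapezoid, 4 panels, h=0.4750): -0.992417
I_{3,0} (trapezoid, 8 panels, h=0.2375): -1.035803
I_{1,1} = -0.811283 + (-0.811283 − 0.075015)/3 = -1.106716
I_{2,1} = -0.992417 + (-0.992417 − (-0.811283))/3 = -1.052795
I_{3,1} = -1.035803 + (-1.035803 − (-0.992417))/3 = -1.050265
I_{2,2} = -1.052795 + (-1.052795 − (-1.106716))/15 = -1.049200
I_{3,2} = -1.050265 + (-1.050265 − (-1.052795))/15 = -1.050096
I_{3,3} = -1.050096 + (-1.050096 − (-1.049200))/63 = -1.050110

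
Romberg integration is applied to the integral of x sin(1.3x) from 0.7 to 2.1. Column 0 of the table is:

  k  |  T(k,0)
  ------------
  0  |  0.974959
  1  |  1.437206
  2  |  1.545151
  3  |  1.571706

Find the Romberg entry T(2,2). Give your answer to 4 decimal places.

Richardson extrapolation on the trapezoidal column (denominator 4−1=3):
T(1,1) = (4·1.437206 − 0.974959) / 3 = 1.591288
T(2,1) = 1.545151 + (1.545151 − 1.437206)/3 = 1.581133
T(2,2) = (16·1.581133 − 1.591288) / 15 = 1.580456

1.5805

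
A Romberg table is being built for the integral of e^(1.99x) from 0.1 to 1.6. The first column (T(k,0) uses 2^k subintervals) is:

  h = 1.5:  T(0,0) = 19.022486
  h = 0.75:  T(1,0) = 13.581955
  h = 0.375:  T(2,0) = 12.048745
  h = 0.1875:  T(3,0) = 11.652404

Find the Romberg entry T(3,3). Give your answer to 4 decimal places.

Richardson extrapolation on the trapezoidal column (denominator 4−1=3):
T(1,1) = 13.581955 + (13.581955 − 19.022486)/3 = 11.768445
T(2,1) = 12.048745 + (12.048745 − 13.581955)/3 = 11.537675
T(3,1) = 11.652404 + (11.652404 − 12.048745)/3 = 11.520290
T(2,2) = (16·11.537675 − 11.768445) / 15 = 11.522290
T(3,2) = 11.520290 + (11.520290 − 11.537675)/15 = 11.519131
T(3,3) = (64·11.519131 − 11.522290) / 63 = 11.519081

11.5191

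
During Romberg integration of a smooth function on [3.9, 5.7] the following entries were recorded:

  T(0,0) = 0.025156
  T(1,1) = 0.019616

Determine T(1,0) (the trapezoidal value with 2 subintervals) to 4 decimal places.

0.0210

From T(1,1) = (4·T(1,0) − T(0,0))/3, solve for T(1,0):
4·T(1,0) = 3·0.019616 + 0.025156 = 0.084004
T(1,0) = 0.021001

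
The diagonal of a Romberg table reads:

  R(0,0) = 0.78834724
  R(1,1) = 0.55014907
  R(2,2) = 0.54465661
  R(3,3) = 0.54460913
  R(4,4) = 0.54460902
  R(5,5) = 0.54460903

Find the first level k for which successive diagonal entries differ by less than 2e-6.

|R(1,1) − R(0,0)| = 0.23819817 ≥ 2e-6
|R(2,2) − R(1,1)| = 0.00549246 ≥ 2e-6
|R(3,3) − R(2,2)| = 0.00004748 ≥ 2e-6
|R(4,4) − R(3,3)| = 0.00000011 < 2e-6

k = 4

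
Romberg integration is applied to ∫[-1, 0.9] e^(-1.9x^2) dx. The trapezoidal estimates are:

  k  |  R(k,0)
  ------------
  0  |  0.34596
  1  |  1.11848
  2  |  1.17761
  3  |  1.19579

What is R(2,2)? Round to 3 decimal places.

Richardson extrapolation on the trapezoidal column (denominator 4−1=3):
R(1,1) = 1.11848 + (1.11848 − 0.34596)/3 = 1.37599
R(2,1) = (4·1.17761 − 1.11848) / 3 = 1.19732
R(2,2) = (16·1.19732 − 1.37599) / 15 = 1.18541

1.185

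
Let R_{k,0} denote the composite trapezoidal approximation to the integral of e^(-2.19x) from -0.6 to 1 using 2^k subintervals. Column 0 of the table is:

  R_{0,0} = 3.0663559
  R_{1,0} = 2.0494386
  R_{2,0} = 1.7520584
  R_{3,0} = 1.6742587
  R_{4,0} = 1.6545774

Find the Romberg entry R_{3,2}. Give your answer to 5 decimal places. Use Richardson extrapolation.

Richardson extrapolation on the trapezoidal column (denominator 4−1=3):
R_{2,1} = 1.7520584 + (1.7520584 − 2.0494386)/3 = 1.6529317
R_{3,1} = 1.6742587 + (1.6742587 − 1.7520584)/3 = 1.6483255
R_{3,2} = 1.6483255 + (1.6483255 − 1.6529317)/15 = 1.6480184
(Column j=1 coincides with Simpson's rule on the same nodes.)

1.64802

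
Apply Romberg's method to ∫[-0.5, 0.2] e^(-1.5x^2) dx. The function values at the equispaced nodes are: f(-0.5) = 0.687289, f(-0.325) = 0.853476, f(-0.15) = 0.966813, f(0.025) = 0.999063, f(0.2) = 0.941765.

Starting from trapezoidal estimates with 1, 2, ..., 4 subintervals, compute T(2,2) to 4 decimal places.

T(0,0) (trapezoid, 1 panel, h=0.7000): 0.570169
T(1,0) (trapezoid, 2 panels, h=0.3500): 0.623469
T(2,0) (trapezoid, 4 panels, h=0.1750): 0.635929
T(1,1) = 0.623469 + (0.623469 − 0.570169)/3 = 0.641236
T(2,1) = 0.635929 + (0.635929 − 0.623469)/3 = 0.640082
T(2,2) = 0.640082 + (0.640082 − 0.641236)/15 = 0.640005

0.6400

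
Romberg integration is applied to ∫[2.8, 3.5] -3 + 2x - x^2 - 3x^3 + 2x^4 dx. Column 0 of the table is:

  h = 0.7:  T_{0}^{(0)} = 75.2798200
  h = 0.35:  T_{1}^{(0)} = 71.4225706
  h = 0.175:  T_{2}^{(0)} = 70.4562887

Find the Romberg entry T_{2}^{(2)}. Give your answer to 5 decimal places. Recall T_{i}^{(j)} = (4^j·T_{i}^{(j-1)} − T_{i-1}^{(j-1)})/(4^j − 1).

70.13402

Richardson extrapolation on the trapezoidal column (denominator 4−1=3):
T_{1}^{(1)} = (4·71.4225706 − 75.2798200) / 3 = 70.1368208
T_{2}^{(1)} = (4·70.4562887 − 71.4225706) / 3 = 70.1341947
T_{2}^{(2)} = (16·70.1341947 − 70.1368208) / 15 = 70.1340196
(Column j=1 coincides with Simpson's rule on the same nodes.)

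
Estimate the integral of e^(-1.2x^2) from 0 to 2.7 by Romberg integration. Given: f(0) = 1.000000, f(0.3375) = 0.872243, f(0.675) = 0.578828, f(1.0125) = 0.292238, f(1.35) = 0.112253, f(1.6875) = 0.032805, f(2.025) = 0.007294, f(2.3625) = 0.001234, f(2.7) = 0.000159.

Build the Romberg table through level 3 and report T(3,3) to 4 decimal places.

T(0,0) (trapezoid, 1 panel, h=2.7000): 1.350215
T(1,0) (trapezoid, 2 panels, h=1.3500): 0.826649
T(2,0) (trapezoid, 4 panels, h=0.6750): 0.808957
T(3,0) (trapezoid, 8 panels, h=0.3375): 0.808979
T(1,1) = 0.826649 + (0.826649 − 1.350215)/3 = 0.652127
T(2,1) = 0.808957 + (0.808957 − 0.826649)/3 = 0.803060
T(3,1) = 0.808979 + (0.808979 − 0.808957)/3 = 0.808986
T(2,2) = 0.803060 + (0.803060 − 0.652127)/15 = 0.813122
T(3,2) = 0.808986 + (0.808986 − 0.803060)/15 = 0.809381
T(3,3) = 0.809381 + (0.809381 − 0.813122)/63 = 0.809322

0.8093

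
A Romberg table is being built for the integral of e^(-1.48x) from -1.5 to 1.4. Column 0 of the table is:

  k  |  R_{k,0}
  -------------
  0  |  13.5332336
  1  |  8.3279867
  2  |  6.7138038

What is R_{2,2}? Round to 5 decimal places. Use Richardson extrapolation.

R_{1,1} = 8.3279867 + (8.3279867 − 13.5332336)/3 = 6.5929044
R_{2,1} = (4·6.7138038 − 8.3279867) / 3 = 6.1757428
R_{2,2} = 6.1757428 + (6.1757428 − 6.5929044)/15 = 6.1479320
(Column j=1 coincides with Simpson's rule on the same nodes.)

6.14793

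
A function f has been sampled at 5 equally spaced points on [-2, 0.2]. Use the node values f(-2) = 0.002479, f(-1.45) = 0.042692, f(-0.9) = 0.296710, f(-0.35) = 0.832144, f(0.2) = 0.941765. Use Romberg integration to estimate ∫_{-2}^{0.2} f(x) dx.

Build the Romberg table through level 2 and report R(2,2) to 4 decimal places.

0.9329

R(0,0) (trapezoid, 1 panel, h=2.2000): 1.038668
R(1,0) (trapezoid, 2 panels, h=1.1000): 0.845715
R(2,0) (trapezoid, 4 panels, h=0.5500): 0.904017
R(1,1) = 0.845715 + (0.845715 − 1.038668)/3 = 0.781397
R(2,1) = 0.904017 + (0.904017 − 0.845715)/3 = 0.923451
R(2,2) = 0.923451 + (0.923451 − 0.781397)/15 = 0.932921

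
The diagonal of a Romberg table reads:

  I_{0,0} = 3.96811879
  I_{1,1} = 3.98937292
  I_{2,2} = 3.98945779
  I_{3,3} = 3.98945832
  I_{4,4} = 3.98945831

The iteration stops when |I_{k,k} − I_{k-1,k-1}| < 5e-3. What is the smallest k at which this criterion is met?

k = 2

|I_{1,1} − I_{0,0}| = 0.02125413 ≥ 5e-3
|I_{2,2} − I_{1,1}| = 0.00008487 < 5e-3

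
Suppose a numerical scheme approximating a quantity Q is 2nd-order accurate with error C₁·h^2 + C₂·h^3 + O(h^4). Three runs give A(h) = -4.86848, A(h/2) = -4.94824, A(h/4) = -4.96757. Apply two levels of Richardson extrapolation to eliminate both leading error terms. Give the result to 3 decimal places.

-4.974

First eliminate the h^2 term (factor 2^2 = 4):
  B₁ = (4·(-4.94824) − (-4.86848))/3 = -4.97483
  B₂ = (4·(-4.96757) − (-4.94824))/3 = -4.97401
Then eliminate the h^3 term (factor 2^3 = 8):
  (8·(-4.97401) − (-4.97483))/7 = -4.97389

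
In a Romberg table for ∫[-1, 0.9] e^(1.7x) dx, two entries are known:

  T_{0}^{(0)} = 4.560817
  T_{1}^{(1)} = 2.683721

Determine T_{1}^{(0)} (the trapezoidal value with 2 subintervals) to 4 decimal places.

3.1530

From T_{1}^{(1)} = (4·T_{1}^{(0)} − T_{0}^{(0)})/3, solve for T_{1}^{(0)}:
4·T_{1}^{(0)} = 3·2.683721 + 4.560817 = 12.611980
T_{1}^{(0)} = 3.152995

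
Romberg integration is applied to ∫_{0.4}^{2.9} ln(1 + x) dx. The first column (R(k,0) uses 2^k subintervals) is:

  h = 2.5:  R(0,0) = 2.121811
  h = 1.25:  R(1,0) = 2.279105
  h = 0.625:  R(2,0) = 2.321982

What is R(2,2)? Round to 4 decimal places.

2.3366

R(1,1) = (4·2.279105 − 2.121811) / 3 = 2.331536
R(2,1) = (4·2.321982 − 2.279105) / 3 = 2.336274
R(2,2) = (16·2.336274 − 2.331536) / 15 = 2.336590
(Column j=1 coincides with Simpson's rule on the same nodes.)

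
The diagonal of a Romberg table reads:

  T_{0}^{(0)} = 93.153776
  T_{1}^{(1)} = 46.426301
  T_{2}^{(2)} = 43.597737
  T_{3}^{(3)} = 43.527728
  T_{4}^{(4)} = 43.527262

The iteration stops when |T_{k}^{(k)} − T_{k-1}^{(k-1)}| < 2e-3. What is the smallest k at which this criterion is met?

k = 4

|T_{1}^{(1)} − T_{0}^{(0)}| = 46.727475 ≥ 2e-3
|T_{2}^{(2)} − T_{1}^{(1)}| = 2.828564 ≥ 2e-3
|T_{3}^{(3)} − T_{2}^{(2)}| = 0.070009 ≥ 2e-3
|T_{4}^{(4)} − T_{3}^{(3)}| = 0.000466 < 2e-3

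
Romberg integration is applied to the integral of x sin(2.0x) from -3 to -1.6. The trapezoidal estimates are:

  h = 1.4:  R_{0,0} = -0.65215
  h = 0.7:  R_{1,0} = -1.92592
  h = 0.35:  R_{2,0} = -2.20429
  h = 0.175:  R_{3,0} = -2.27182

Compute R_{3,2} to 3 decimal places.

Richardson extrapolation on the trapezoidal column (denominator 4−1=3):
R_{2,1} = (4·(-2.20429) − (-1.92592)) / 3 = -2.29708
R_{3,1} = (4·(-2.27182) − (-2.20429)) / 3 = -2.29433
R_{3,2} = (16·(-2.29433) − (-2.29708)) / 15 = -2.29415

-2.294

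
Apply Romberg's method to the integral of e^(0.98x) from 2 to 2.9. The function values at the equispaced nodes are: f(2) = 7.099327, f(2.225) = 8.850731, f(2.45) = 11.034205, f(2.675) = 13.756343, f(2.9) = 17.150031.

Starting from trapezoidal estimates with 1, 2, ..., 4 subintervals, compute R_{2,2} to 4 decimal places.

10.2558

R_{0,0} (trapezoid, 1 panel, h=0.9000): 10.912211
R_{1,0} (trapezoid, 2 panels, h=0.4500): 10.421498
R_{2,0} (trapezoid, 4 panels, h=0.2250): 10.297341
R_{1,1} = 10.421498 + (10.421498 − 10.912211)/3 = 10.257927
R_{2,1} = 10.297341 + (10.297341 − 10.421498)/3 = 10.255955
R_{2,2} = 10.255955 + (10.255955 − 10.257927)/15 = 10.255824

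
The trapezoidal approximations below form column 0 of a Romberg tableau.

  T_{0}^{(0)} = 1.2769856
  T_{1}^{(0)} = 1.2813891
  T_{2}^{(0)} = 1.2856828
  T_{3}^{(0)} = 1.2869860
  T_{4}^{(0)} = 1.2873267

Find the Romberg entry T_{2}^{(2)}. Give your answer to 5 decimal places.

1.28740

Richardson extrapolation on the trapezoidal column (denominator 4−1=3):
T_{1}^{(1)} = 1.2813891 + (1.2813891 − 1.2769856)/3 = 1.2828569
T_{2}^{(1)} = (4·1.2856828 − 1.2813891) / 3 = 1.2871140
T_{2}^{(2)} = 1.2871140 + (1.2871140 − 1.2828569)/15 = 1.2873978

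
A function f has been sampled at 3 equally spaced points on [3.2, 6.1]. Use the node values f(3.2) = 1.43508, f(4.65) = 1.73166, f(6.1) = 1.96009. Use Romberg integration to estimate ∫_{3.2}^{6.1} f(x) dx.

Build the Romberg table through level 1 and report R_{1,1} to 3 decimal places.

R_{0,0} (trapezoid, 1 panel, h=2.9000): 4.92300
R_{1,0} (trapezoid, 2 panels, h=1.4500): 4.97241
R_{1,1} = 4.97241 + (4.97241 − 4.92300)/3 = 4.98888

4.989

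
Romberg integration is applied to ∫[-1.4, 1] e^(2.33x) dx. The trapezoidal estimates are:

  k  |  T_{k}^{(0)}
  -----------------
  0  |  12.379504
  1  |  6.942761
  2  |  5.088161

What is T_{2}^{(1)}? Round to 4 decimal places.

Richardson extrapolation on the trapezoidal column (denominator 4−1=3):
T_{2}^{(1)} = 5.088161 + (5.088161 − 6.942761)/3 = 4.469961

4.4700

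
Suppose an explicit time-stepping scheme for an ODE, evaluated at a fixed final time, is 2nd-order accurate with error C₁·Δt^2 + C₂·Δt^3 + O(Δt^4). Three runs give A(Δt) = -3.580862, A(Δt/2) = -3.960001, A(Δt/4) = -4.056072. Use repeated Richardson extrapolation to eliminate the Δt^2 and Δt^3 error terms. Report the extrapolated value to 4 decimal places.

First eliminate the Δt^2 term (factor 2^2 = 4):
  B₁ = (4·(-3.960001) − (-3.580862))/3 = -4.086381
  B₂ = (4·(-4.056072) − (-3.960001))/3 = -4.088096
Then eliminate the Δt^3 term (factor 2^3 = 8):
  (8·(-4.088096) − (-4.086381))/7 = -4.088341

-4.0883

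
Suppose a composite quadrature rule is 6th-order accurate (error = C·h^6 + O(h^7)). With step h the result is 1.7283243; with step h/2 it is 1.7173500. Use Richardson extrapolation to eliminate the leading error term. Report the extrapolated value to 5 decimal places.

1.71718

Extrapolated value = (64·A(h/2) − A(h)) / (64 − 1)
= (64·1.7173500 − 1.7283243) / 63
= 108.1820757 / 63 = 1.7171758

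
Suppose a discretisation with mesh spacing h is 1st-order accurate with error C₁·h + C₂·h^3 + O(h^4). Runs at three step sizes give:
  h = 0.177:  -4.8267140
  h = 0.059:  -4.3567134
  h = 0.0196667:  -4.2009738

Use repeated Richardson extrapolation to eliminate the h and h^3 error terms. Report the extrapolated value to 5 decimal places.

-4.12316

First eliminate the h term (factor 3^1 = 3):
  B₁ = (3·(-4.3567134) − (-4.8267140))/2 = -4.1217131
  B₂ = (3·(-4.2009738) − (-4.3567134))/2 = -4.1231040
Then eliminate the h^3 term (factor 3^3 = 27):
  (27·(-4.1231040) − (-4.1217131))/26 = -4.1231575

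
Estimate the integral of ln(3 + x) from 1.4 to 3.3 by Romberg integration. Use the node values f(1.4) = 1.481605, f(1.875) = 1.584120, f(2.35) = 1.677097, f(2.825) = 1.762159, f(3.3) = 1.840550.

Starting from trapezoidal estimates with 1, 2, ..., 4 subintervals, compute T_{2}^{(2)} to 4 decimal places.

T_{0}^{(0)} (trapezoid, 1 panel, h=1.9000): 3.156047
T_{1}^{(0)} (trapezoid, 2 panels, h=0.9500): 3.171266
T_{2}^{(0)} (trapezoid, 4 panels, h=0.4750): 3.175115
T_{1}^{(1)} = 3.171266 + (3.171266 − 3.156047)/3 = 3.176339
T_{2}^{(1)} = 3.175115 + (3.175115 − 3.171266)/3 = 3.176398
T_{2}^{(2)} = 3.176398 + (3.176398 − 3.176339)/15 = 3.176402

3.1764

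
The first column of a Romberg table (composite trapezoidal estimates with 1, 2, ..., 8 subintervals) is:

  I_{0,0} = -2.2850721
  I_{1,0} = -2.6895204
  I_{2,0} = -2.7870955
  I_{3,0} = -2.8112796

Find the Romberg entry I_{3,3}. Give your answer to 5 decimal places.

-2.81932

I_{1,1} = (4·(-2.6895204) − (-2.2850721)) / 3 = -2.8243365
I_{2,1} = (4·(-2.7870955) − (-2.6895204)) / 3 = -2.8196205
I_{3,1} = (4·(-2.8112796) − (-2.7870955)) / 3 = -2.8193410
I_{2,2} = -2.8196205 + (-2.8196205 − (-2.8243365))/15 = -2.8193061
I_{3,2} = (16·(-2.8193410) − (-2.8196205)) / 15 = -2.8193224
I_{3,3} = -2.8193224 + (-2.8193224 − (-2.8193061))/63 = -2.8193227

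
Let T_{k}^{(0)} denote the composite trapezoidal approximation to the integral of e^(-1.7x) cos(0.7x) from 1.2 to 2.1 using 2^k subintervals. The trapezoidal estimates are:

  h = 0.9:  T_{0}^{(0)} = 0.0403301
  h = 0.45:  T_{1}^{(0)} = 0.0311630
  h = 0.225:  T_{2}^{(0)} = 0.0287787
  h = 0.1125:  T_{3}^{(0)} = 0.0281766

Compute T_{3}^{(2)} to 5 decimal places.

T_{2}^{(1)} = 0.0287787 + (0.0287787 − 0.0311630)/3 = 0.0279839
T_{3}^{(1)} = 0.0281766 + (0.0281766 − 0.0287787)/3 = 0.0279759
T_{3}^{(2)} = (16·0.0279759 − 0.0279839) / 15 = 0.0279754

0.02798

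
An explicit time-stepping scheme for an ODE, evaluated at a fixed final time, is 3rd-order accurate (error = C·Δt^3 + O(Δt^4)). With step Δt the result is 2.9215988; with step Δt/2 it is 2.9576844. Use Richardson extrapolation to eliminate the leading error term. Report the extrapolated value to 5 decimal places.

2.96284

The leading error scales as Δt^3; refining by a factor of 2 reduces it by 2^3 = 8.
Extrapolated value = (8·A(Δt/2) − A(Δt)) / (8 − 1)
= (8·2.9576844 − 2.9215988) / 7
= 20.7398764 / 7 = 2.9628395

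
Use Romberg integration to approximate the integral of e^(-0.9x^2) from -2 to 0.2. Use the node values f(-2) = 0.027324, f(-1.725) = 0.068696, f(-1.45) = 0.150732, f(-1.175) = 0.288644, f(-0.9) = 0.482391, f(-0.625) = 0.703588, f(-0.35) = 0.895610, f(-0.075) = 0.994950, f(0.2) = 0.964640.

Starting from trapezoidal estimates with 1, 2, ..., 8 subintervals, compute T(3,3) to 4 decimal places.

T(0,0) (trapezoid, 1 panel, h=2.2000): 1.091160
T(1,0) (trapezoid, 2 panels, h=1.1000): 1.076210
T(2,0) (trapezoid, 4 panels, h=0.5500): 1.113593
T(3,0) (trapezoid, 8 panels, h=0.2750): 1.122163
T(1,1) = 1.076210 + (1.076210 − 1.091160)/3 = 1.071227
T(2,1) = 1.113593 + (1.113593 − 1.076210)/3 = 1.126054
T(3,1) = 1.122163 + (1.122163 − 1.113593)/3 = 1.125020
T(2,2) = 1.126054 + (1.126054 − 1.071227)/15 = 1.129709
T(3,2) = 1.125020 + (1.125020 − 1.126054)/15 = 1.124951
T(3,3) = 1.124951 + (1.124951 − 1.129709)/63 = 1.124875

1.1249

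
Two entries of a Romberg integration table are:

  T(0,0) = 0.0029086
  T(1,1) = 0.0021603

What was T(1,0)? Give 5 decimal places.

0.00235

From T(1,1) = (4·T(1,0) − T(0,0))/3, solve for T(1,0):
4·T(1,0) = 3·0.0021603 + 0.0029086 = 0.0093895
T(1,0) = 0.0023474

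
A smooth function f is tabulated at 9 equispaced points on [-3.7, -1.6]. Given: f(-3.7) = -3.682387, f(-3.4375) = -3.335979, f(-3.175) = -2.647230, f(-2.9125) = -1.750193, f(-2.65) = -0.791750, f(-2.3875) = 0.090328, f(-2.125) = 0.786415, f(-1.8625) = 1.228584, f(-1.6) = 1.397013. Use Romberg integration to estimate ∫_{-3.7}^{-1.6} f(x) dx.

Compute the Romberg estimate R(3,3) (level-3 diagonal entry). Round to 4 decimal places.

-1.9829

R(0,0) (trapezoid, 1 panel, h=2.1000): -2.399643
R(1,0) (trapezoid, 2 panels, h=1.0500): -2.031159
R(2,0) (trapezoid, 4 panels, h=0.5250): -1.992507
R(3,0) (trapezoid, 8 panels, h=0.2625): -1.985159
R(1,1) = -2.031159 + (-2.031159 − (-2.399643))/3 = -1.908331
R(2,1) = -1.992507 + (-1.992507 − (-2.031159))/3 = -1.979623
R(3,1) = -1.985159 + (-1.985159 − (-1.992507))/3 = -1.982710
R(2,2) = -1.979623 + (-1.979623 − (-1.908331))/15 = -1.984376
R(3,2) = -1.982710 + (-1.982710 − (-1.979623))/15 = -1.982916
R(3,3) = -1.982916 + (-1.982916 − (-1.984376))/63 = -1.982893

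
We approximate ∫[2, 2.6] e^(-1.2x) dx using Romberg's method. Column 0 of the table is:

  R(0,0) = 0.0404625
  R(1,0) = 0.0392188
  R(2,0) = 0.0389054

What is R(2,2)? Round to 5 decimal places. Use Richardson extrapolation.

0.03880

R(1,1) = (4·0.0392188 − 0.0404625) / 3 = 0.0388042
R(2,1) = (4·0.0389054 − 0.0392188) / 3 = 0.0388009
R(2,2) = 0.0388009 + (0.0388009 − 0.0388042)/15 = 0.0388007
(Column j=1 coincides with Simpson's rule on the same nodes.)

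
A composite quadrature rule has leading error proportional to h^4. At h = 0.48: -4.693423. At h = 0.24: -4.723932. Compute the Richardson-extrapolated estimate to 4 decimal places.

The leading error scales as h^4; refining by a factor of 2 reduces it by 2^4 = 16.
Extrapolated value = (16·A(h/2) − A(h)) / (16 − 1)
= (16·(-4.723932) − (-4.693423)) / 15
= -70.889489 / 15 = -4.725966

-4.7260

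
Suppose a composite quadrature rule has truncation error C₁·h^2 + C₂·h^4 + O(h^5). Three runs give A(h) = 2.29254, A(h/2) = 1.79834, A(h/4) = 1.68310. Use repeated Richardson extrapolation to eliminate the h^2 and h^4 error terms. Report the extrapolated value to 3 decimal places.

First eliminate the h^2 term (factor 2^2 = 4):
  B₁ = (4·1.79834 − 2.29254)/3 = 1.63361
  B₂ = (4·1.68310 − 1.79834)/3 = 1.64469
Then eliminate the h^4 term (factor 2^4 = 16):
  (16·1.64469 − 1.63361)/15 = 1.64543

1.645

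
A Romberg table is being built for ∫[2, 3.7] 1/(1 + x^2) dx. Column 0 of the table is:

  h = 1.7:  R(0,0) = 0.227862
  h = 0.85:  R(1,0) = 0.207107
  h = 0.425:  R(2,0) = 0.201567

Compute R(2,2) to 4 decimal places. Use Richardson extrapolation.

R(1,1) = (4·0.207107 − 0.227862) / 3 = 0.200189
R(2,1) = (4·0.201567 − 0.207107) / 3 = 0.199720
R(2,2) = (16·0.199720 − 0.200189) / 15 = 0.199689
(Column j=1 coincides with Simpson's rule on the same nodes.)

0.1997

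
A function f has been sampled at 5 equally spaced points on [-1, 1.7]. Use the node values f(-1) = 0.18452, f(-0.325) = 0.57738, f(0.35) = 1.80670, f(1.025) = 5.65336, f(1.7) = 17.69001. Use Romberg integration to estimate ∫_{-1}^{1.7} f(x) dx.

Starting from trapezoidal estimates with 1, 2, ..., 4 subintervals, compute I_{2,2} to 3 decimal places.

I_{0,0} (trapezoid, 1 panel, h=2.7000): 24.13062
I_{1,0} (trapezoid, 2 panels, h=1.3500): 14.50435
I_{2,0} (trapezoid, 4 panels, h=0.6750): 11.45793
I_{1,1} = 14.50435 + (14.50435 − 24.13062)/3 = 11.29559
I_{2,1} = 11.45793 + (11.45793 − 14.50435)/3 = 10.44246
I_{2,2} = 10.44246 + (10.44246 − 11.29559)/15 = 10.38558

10.386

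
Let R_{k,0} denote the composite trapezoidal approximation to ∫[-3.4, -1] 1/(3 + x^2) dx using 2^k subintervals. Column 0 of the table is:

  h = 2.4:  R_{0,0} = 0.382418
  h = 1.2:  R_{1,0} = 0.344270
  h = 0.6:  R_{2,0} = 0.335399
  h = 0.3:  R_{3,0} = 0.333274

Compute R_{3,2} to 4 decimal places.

0.3326

Richardson extrapolation on the trapezoidal column (denominator 4−1=3):
R_{2,1} = (4·0.335399 − 0.344270) / 3 = 0.332442
R_{3,1} = 0.333274 + (0.333274 − 0.335399)/3 = 0.332566
R_{3,2} = 0.332566 + (0.332566 − 0.332442)/15 = 0.332574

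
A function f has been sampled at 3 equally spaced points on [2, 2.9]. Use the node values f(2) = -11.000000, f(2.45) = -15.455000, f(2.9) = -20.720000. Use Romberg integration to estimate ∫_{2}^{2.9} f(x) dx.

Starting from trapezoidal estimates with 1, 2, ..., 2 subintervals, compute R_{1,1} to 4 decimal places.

-14.0310

R_{0,0} (trapezoid, 1 panel, h=0.9000): -14.274000
R_{1,0} (trapezoid, 2 panels, h=0.4500): -14.091750
R_{1,1} = -14.091750 + (-14.091750 − (-14.274000))/3 = -14.031000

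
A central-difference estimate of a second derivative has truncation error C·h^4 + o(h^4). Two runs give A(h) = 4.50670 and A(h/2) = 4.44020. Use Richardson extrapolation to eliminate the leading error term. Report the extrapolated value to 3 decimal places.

4.436

The leading error scales as h^4; refining by a factor of 2 reduces it by 2^4 = 16.
Extrapolated value = (16·A(h/2) − A(h)) / (16 − 1)
= (16·4.44020 − 4.50670) / 15
= 66.53650 / 15 = 4.43577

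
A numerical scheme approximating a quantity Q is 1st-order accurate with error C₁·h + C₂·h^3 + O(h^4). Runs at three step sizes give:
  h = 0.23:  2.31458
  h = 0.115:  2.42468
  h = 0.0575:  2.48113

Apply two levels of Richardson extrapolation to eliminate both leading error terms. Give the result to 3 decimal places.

2.538

First eliminate the h term (factor 2^1 = 2):
  B₁ = (2·2.42468 − 2.31458)/1 = 2.53478
  B₂ = (2·2.48113 − 2.42468)/1 = 2.53758
Then eliminate the h^3 term (factor 2^3 = 8):
  (8·2.53758 − 2.53478)/7 = 2.53798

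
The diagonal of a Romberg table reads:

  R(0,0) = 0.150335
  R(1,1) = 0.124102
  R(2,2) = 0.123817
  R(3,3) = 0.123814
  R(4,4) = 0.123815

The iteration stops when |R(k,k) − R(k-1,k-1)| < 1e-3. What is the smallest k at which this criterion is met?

|R(1,1) − R(0,0)| = 0.026233 ≥ 1e-3
|R(2,2) − R(1,1)| = 0.000285 < 1e-3

k = 2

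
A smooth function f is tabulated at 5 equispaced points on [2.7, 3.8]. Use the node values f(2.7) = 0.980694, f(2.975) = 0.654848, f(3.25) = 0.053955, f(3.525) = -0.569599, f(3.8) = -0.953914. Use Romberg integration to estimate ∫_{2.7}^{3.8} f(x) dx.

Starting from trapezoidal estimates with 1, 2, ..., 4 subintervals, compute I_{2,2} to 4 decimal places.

I_{0,0} (trapezoid, 1 panel, h=1.1000): 0.014729
I_{1,0} (trapezoid, 2 panels, h=0.5500): 0.037040
I_{2,0} (trapezoid, 4 panels, h=0.2750): 0.041963
I_{1,1} = 0.037040 + (0.037040 − 0.014729)/3 = 0.044477
I_{2,1} = 0.041963 + (0.041963 − 0.037040)/3 = 0.043604
I_{2,2} = 0.043604 + (0.043604 − 0.044477)/15 = 0.043546

0.0435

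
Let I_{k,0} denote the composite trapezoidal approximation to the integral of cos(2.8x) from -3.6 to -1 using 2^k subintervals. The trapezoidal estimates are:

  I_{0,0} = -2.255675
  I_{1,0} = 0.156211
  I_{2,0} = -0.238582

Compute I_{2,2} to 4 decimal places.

-0.4589

Richardson extrapolation on the trapezoidal column (denominator 4−1=3):
I_{1,1} = 0.156211 + (0.156211 − (-2.255675))/3 = 0.960173
I_{2,1} = (4·(-0.238582) − 0.156211) / 3 = -0.370180
I_{2,2} = (16·(-0.370180) − 0.960173) / 15 = -0.458870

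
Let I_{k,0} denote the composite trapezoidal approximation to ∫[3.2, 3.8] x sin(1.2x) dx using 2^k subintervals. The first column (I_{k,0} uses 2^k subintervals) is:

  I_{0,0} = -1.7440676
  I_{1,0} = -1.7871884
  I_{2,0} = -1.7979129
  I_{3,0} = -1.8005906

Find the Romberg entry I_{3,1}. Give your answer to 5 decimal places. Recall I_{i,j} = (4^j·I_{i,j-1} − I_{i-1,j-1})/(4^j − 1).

I_{3,1} = (4·(-1.8005906) − (-1.7979129)) / 3 = -1.8014832

-1.80148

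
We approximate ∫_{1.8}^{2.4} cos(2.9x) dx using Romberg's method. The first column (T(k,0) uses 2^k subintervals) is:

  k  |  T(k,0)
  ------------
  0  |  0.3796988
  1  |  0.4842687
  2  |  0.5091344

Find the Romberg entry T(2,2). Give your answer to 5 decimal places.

0.51731

Richardson extrapolation on the trapezoidal column (denominator 4−1=3):
T(1,1) = 0.4842687 + (0.4842687 − 0.3796988)/3 = 0.5191253
T(2,1) = (4·0.5091344 − 0.4842687) / 3 = 0.5174230
T(2,2) = 0.5174230 + (0.5174230 − 0.5191253)/15 = 0.5173095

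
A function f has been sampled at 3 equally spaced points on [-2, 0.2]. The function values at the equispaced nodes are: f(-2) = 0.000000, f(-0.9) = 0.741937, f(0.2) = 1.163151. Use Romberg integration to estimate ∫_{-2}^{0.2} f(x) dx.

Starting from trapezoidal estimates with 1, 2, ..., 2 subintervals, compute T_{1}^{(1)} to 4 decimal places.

T_{0}^{(0)} (trapezoid, 1 panel, h=2.2000): 1.279466
T_{1}^{(0)} (trapezoid, 2 panels, h=1.1000): 1.455864
T_{1}^{(1)} = 1.455864 + (1.455864 − 1.279466)/3 = 1.514663

1.5147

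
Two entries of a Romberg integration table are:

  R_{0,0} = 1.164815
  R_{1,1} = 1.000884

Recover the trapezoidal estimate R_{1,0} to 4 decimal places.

1.0419

From R_{1,1} = (4·R_{1,0} − R_{0,0})/3, solve for R_{1,0}:
4·R_{1,0} = 3·1.000884 + 1.164815 = 4.167467
R_{1,0} = 1.041867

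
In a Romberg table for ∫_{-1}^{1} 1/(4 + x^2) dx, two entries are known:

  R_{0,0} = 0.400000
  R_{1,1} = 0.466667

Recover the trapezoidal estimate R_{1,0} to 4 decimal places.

From R_{1,1} = (4·R_{1,0} − R_{0,0})/3, solve for R_{1,0}:
4·R_{1,0} = 3·0.466667 + 0.400000 = 1.800001
R_{1,0} = 0.450000

0.4500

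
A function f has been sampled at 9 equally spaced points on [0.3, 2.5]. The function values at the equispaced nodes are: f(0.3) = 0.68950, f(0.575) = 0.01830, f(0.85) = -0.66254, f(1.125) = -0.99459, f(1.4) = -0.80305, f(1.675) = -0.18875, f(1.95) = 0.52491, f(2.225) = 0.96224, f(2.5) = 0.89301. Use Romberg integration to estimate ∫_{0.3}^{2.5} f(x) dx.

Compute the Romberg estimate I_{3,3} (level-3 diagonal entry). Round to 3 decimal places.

I_{0,0} (trapezoid, 1 panel, h=2.2000): 1.74076
I_{1,0} (trapezoid, 2 panels, h=1.1000): -0.01297
I_{2,0} (trapezoid, 4 panels, h=0.5500): -0.08218
I_{3,0} (trapezoid, 8 panels, h=0.2750): -0.09686
I_{1,1} = -0.01297 + (-0.01297 − 1.74076)/3 = -0.59755
I_{2,1} = -0.08218 + (-0.08218 − (-0.01297))/3 = -0.10525
I_{3,1} = -0.09686 + (-0.09686 − (-0.08218))/3 = -0.10175
I_{2,2} = -0.10525 + (-0.10525 − (-0.59755))/15 = -0.07243
I_{3,2} = -0.10175 + (-0.10175 − (-0.10525))/15 = -0.10152
I_{3,3} = -0.10152 + (-0.10152 − (-0.07243))/63 = -0.10198

-0.102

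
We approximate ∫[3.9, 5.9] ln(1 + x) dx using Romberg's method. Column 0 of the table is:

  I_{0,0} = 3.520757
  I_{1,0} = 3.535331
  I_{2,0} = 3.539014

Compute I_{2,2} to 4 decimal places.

I_{1,1} = 3.535331 + (3.535331 − 3.520757)/3 = 3.540189
I_{2,1} = (4·3.539014 − 3.535331) / 3 = 3.540242
I_{2,2} = (16·3.540242 − 3.540189) / 15 = 3.540246

3.5402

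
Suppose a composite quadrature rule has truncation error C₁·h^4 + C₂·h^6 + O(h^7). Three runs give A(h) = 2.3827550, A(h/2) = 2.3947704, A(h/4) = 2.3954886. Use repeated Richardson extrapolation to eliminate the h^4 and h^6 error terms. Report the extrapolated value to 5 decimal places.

2.39554

First eliminate the h^4 term (factor 2^4 = 16):
  B₁ = (16·2.3947704 − 2.3827550)/15 = 2.3955714
  B₂ = (16·2.3954886 − 2.3947704)/15 = 2.3955365
Then eliminate the h^6 term (factor 2^6 = 64):
  (64·2.3955365 − 2.3955714)/63 = 2.3955359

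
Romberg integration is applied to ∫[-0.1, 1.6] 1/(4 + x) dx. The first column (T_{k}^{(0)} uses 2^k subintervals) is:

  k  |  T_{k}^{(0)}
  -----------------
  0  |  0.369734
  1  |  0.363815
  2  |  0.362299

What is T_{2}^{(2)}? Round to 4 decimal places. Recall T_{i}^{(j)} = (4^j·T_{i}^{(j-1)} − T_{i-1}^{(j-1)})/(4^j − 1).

T_{1}^{(1)} = 0.363815 + (0.363815 − 0.369734)/3 = 0.361842
T_{2}^{(1)} = (4·0.362299 − 0.363815) / 3 = 0.361794
T_{2}^{(2)} = 0.361794 + (0.361794 − 0.361842)/15 = 0.361791

0.3618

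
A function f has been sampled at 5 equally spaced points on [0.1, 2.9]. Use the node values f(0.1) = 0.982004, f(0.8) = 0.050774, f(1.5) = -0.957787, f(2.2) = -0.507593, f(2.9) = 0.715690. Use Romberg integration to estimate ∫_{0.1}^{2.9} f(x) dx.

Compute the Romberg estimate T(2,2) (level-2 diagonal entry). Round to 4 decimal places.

T(0,0) (trapezoid, 1 panel, h=2.8000): 2.376772
T(1,0) (trapezoid, 2 panels, h=1.4000): -0.152516
T(2,0) (trapezoid, 4 panels, h=0.7000): -0.396031
T(1,1) = -0.152516 + (-0.152516 − 2.376772)/3 = -0.995612
T(2,1) = -0.396031 + (-0.396031 − (-0.152516))/3 = -0.477203
T(2,2) = -0.477203 + (-0.477203 − (-0.995612))/15 = -0.442642

-0.4426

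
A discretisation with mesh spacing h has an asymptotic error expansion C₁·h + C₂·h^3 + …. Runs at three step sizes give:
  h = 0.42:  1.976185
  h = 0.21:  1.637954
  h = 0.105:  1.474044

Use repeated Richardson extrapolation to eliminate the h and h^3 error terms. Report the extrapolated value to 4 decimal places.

1.3116

First eliminate the h term (factor 2^1 = 2):
  B₁ = (2·1.637954 − 1.976185)/1 = 1.299723
  B₂ = (2·1.474044 − 1.637954)/1 = 1.310134
Then eliminate the h^3 term (factor 2^3 = 8):
  (8·1.310134 − 1.299723)/7 = 1.311621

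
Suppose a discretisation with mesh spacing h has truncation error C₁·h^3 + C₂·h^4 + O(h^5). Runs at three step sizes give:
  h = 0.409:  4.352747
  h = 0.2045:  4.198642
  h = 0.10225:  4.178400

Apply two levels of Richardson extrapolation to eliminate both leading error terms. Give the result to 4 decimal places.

4.1754

First eliminate the h^3 term (factor 2^3 = 8):
  B₁ = (8·4.198642 − 4.352747)/7 = 4.176627
  B₂ = (8·4.178400 − 4.198642)/7 = 4.175508
Then eliminate the h^4 term (factor 2^4 = 16):
  (16·4.175508 − 4.176627)/15 = 4.175433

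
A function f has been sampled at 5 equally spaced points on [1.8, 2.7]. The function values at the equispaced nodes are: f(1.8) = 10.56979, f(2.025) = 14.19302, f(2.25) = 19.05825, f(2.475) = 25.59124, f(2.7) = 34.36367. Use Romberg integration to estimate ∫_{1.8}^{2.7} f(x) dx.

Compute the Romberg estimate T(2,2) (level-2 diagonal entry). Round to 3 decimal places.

T(0,0) (trapezoid, 1 panel, h=0.9000): 20.22006
T(1,0) (trapezoid, 2 panels, h=0.4500): 18.68624
T(2,0) (trapezoid, 4 panels, h=0.2250): 18.29458
T(1,1) = 18.68624 + (18.68624 − 20.22006)/3 = 18.17497
T(2,1) = 18.29458 + (18.29458 − 18.68624)/3 = 18.16403
T(2,2) = 18.16403 + (18.16403 − 18.17497)/15 = 18.16330

18.163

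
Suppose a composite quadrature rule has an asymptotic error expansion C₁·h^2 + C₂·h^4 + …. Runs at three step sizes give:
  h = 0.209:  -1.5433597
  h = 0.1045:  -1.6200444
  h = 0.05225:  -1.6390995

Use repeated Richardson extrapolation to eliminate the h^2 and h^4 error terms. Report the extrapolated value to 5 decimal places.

-1.64544

First eliminate the h^2 term (factor 2^2 = 4):
  B₁ = (4·(-1.6200444) − (-1.5433597))/3 = -1.6456060
  B₂ = (4·(-1.6390995) − (-1.6200444))/3 = -1.6454512
Then eliminate the h^4 term (factor 2^4 = 16):
  (16·(-1.6454512) − (-1.6456060))/15 = -1.6454409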